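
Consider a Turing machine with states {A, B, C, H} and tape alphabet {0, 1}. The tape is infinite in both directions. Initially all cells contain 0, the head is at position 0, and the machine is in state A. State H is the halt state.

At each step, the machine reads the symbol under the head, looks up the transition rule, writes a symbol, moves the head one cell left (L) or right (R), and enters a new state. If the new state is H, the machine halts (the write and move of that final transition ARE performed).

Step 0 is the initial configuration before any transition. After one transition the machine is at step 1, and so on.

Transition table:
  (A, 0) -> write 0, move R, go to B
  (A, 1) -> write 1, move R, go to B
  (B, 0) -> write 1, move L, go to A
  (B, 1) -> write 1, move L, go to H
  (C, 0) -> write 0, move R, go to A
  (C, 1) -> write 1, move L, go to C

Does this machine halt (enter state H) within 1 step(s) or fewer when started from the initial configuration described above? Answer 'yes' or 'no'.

Answer: no

Derivation:
Step 1: in state A at pos 0, read 0 -> (A,0)->write 0,move R,goto B. Now: state=B, head=1, tape[-1..2]=0000 (head:   ^)
After 1 step(s): state = B (not H) -> not halted within 1 -> no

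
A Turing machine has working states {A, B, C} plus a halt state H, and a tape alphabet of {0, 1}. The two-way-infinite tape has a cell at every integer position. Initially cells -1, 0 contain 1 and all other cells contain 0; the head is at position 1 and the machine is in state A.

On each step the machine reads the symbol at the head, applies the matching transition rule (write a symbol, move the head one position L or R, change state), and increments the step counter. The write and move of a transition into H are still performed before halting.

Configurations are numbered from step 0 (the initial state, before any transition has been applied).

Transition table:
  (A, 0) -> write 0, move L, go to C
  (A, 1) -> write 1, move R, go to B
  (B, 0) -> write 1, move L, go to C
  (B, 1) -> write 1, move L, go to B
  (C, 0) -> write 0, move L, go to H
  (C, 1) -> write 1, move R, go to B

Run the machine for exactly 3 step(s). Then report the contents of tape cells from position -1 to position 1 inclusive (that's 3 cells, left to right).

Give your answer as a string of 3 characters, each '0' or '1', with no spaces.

Step 1: in state A at pos 1, read 0 -> (A,0)->write 0,move L,goto C. Now: state=C, head=0, tape[-2..2]=01100 (head:   ^)
Step 2: in state C at pos 0, read 1 -> (C,1)->write 1,move R,goto B. Now: state=B, head=1, tape[-2..2]=01100 (head:    ^)
Step 3: in state B at pos 1, read 0 -> (B,0)->write 1,move L,goto C. Now: state=C, head=0, tape[-2..2]=01110 (head:   ^)

Answer: 111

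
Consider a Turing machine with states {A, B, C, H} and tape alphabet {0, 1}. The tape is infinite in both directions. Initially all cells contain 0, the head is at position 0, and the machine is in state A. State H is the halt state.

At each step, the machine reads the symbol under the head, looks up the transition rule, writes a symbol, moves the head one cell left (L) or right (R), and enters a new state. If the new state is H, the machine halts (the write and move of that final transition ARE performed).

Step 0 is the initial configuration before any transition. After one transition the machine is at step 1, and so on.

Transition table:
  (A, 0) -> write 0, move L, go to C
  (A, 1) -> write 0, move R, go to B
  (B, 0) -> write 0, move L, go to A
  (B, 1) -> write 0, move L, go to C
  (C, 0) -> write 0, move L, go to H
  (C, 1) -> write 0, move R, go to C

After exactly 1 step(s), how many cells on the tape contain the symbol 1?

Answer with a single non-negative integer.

Answer: 0

Derivation:
Step 1: in state A at pos 0, read 0 -> (A,0)->write 0,move L,goto C. Now: state=C, head=-1, tape[-2..1]=0000 (head:  ^)
No cell contains 1 after step 1 -> 0 cell(s)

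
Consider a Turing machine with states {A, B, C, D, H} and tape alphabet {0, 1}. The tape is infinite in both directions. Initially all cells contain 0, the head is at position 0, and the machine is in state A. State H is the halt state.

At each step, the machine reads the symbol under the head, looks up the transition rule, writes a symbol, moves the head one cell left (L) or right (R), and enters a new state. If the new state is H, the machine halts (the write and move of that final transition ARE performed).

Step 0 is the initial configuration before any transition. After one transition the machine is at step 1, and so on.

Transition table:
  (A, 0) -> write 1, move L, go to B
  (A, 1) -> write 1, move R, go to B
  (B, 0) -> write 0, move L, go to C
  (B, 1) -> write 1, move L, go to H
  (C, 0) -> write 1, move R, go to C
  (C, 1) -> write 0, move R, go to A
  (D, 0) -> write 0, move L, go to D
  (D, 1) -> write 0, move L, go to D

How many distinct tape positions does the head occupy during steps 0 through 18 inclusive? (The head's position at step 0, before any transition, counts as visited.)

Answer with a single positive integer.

Step 1: in state A at pos 0, read 0 -> (A,0)->write 1,move L,goto B. Now: state=B, head=-1, tape[-2..1]=0010 (head:  ^)
Step 2: in state B at pos -1, read 0 -> (B,0)->write 0,move L,goto C. Now: state=C, head=-2, tape[-3..1]=00010 (head:  ^)
Step 3: in state C at pos -2, read 0 -> (C,0)->write 1,move R,goto C. Now: state=C, head=-1, tape[-3..1]=01010 (head:   ^)
Step 4: in state C at pos -1, read 0 -> (C,0)->write 1,move R,goto C. Now: state=C, head=0, tape[-3..1]=01110 (head:    ^)
Step 5: in state C at pos 0, read 1 -> (C,1)->write 0,move R,goto A. Now: state=A, head=1, tape[-3..2]=011000 (head:     ^)
Step 6: in state A at pos 1, read 0 -> (A,0)->write 1,move L,goto B. Now: state=B, head=0, tape[-3..2]=011010 (head:    ^)
Step 7: in state B at pos 0, read 0 -> (B,0)->write 0,move L,goto C. Now: state=C, head=-1, tape[-3..2]=011010 (head:   ^)
Step 8: in state C at pos -1, read 1 -> (C,1)->write 0,move R,goto A. Now: state=A, head=0, tape[-3..2]=010010 (head:    ^)
Step 9: in state A at pos 0, read 0 -> (A,0)->write 1,move L,goto B. Now: state=B, head=-1, tape[-3..2]=010110 (head:   ^)
Step 10: in state B at pos -1, read 0 -> (B,0)->write 0,move L,goto C. Now: state=C, head=-2, tape[-3..2]=010110 (head:  ^)
Step 11: in state C at pos -2, read 1 -> (C,1)->write 0,move R,goto A. Now: state=A, head=-1, tape[-3..2]=000110 (head:   ^)
Step 12: in state A at pos -1, read 0 -> (A,0)->write 1,move L,goto B. Now: state=B, head=-2, tape[-3..2]=001110 (head:  ^)
Step 13: in state B at pos -2, read 0 -> (B,0)->write 0,move L,goto C. Now: state=C, head=-3, tape[-4..2]=0001110 (head:  ^)
Step 14: in state C at pos -3, read 0 -> (C,0)->write 1,move R,goto C. Now: state=C, head=-2, tape[-4..2]=0101110 (head:   ^)
Step 15: in state C at pos -2, read 0 -> (C,0)->write 1,move R,goto C. Now: state=C, head=-1, tape[-4..2]=0111110 (head:    ^)
Step 16: in state C at pos -1, read 1 -> (C,1)->write 0,move R,goto A. Now: state=A, head=0, tape[-4..2]=0110110 (head:     ^)
Step 17: in state A at pos 0, read 1 -> (A,1)->write 1,move R,goto B. Now: state=B, head=1, tape[-4..2]=0110110 (head:      ^)
Step 18: in state B at pos 1, read 1 -> (B,1)->write 1,move L,goto H. Now: state=H, head=0, tape[-4..2]=0110110 (head:     ^)
Head positions at steps 0..18: starting at 0, distinct positions visited = {-3, -2, -1, 0, 1} -> 5 position(s)

Answer: 5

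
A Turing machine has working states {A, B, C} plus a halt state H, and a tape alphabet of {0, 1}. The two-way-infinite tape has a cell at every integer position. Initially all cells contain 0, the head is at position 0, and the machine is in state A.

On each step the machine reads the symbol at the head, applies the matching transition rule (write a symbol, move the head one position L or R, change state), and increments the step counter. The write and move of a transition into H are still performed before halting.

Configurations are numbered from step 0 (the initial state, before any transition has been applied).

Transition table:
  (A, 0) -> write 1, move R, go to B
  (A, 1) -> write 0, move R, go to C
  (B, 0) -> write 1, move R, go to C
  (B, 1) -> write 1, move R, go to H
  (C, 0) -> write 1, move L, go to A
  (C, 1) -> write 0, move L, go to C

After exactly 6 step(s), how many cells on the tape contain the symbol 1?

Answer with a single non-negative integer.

Step 1: in state A at pos 0, read 0 -> (A,0)->write 1,move R,goto B. Now: state=B, head=1, tape[-1..2]=0100 (head:   ^)
Step 2: in state B at pos 1, read 0 -> (B,0)->write 1,move R,goto C. Now: state=C, head=2, tape[-1..3]=01100 (head:    ^)
Step 3: in state C at pos 2, read 0 -> (C,0)->write 1,move L,goto A. Now: state=A, head=1, tape[-1..3]=01110 (head:   ^)
Step 4: in state A at pos 1, read 1 -> (A,1)->write 0,move R,goto C. Now: state=C, head=2, tape[-1..3]=01010 (head:    ^)
Step 5: in state C at pos 2, read 1 -> (C,1)->write 0,move L,goto C. Now: state=C, head=1, tape[-1..3]=01000 (head:   ^)
Step 6: in state C at pos 1, read 0 -> (C,0)->write 1,move L,goto A. Now: state=A, head=0, tape[-1..3]=01100 (head:  ^)
Cells containing 1 after step 6: {0, 1} -> 2 cell(s)

Answer: 2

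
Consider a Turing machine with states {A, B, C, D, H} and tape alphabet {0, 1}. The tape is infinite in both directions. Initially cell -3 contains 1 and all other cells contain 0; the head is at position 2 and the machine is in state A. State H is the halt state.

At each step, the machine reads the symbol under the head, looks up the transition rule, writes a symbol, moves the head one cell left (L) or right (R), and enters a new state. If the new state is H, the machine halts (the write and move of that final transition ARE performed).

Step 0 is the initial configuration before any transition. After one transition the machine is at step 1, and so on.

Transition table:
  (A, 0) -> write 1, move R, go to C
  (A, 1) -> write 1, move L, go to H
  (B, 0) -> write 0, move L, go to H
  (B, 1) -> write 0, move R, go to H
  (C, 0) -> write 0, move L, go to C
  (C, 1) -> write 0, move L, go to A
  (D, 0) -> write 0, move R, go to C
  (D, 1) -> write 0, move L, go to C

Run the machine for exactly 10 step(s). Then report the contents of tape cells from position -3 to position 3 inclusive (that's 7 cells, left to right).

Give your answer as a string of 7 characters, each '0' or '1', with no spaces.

Answer: 1010000

Derivation:
Step 1: in state A at pos 2, read 0 -> (A,0)->write 1,move R,goto C. Now: state=C, head=3, tape[-4..4]=010000100 (head:        ^)
Step 2: in state C at pos 3, read 0 -> (C,0)->write 0,move L,goto C. Now: state=C, head=2, tape[-4..4]=010000100 (head:       ^)
Step 3: in state C at pos 2, read 1 -> (C,1)->write 0,move L,goto A. Now: state=A, head=1, tape[-4..4]=010000000 (head:      ^)
Step 4: in state A at pos 1, read 0 -> (A,0)->write 1,move R,goto C. Now: state=C, head=2, tape[-4..4]=010001000 (head:       ^)
Step 5: in state C at pos 2, read 0 -> (C,0)->write 0,move L,goto C. Now: state=C, head=1, tape[-4..4]=010001000 (head:      ^)
Step 6: in state C at pos 1, read 1 -> (C,1)->write 0,move L,goto A. Now: state=A, head=0, tape[-4..4]=010000000 (head:     ^)
Step 7: in state A at pos 0, read 0 -> (A,0)->write 1,move R,goto C. Now: state=C, head=1, tape[-4..4]=010010000 (head:      ^)
Step 8: in state C at pos 1, read 0 -> (C,0)->write 0,move L,goto C. Now: state=C, head=0, tape[-4..4]=010010000 (head:     ^)
Step 9: in state C at pos 0, read 1 -> (C,1)->write 0,move L,goto A. Now: state=A, head=-1, tape[-4..4]=010000000 (head:    ^)
Step 10: in state A at pos -1, read 0 -> (A,0)->write 1,move R,goto C. Now: state=C, head=0, tape[-4..4]=010100000 (head:     ^)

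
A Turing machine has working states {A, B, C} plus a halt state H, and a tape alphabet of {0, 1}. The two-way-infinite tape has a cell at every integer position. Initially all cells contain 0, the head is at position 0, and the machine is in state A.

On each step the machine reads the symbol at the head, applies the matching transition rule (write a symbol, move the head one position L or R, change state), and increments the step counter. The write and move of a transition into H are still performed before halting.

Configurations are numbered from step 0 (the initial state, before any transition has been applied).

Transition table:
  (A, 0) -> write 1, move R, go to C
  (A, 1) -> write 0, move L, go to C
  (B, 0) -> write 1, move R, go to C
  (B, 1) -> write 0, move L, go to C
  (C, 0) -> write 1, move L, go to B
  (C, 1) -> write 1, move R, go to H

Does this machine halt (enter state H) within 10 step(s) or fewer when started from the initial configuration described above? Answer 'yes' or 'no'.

Step 1: in state A at pos 0, read 0 -> (A,0)->write 1,move R,goto C. Now: state=C, head=1, tape[-1..2]=0100 (head:   ^)
Step 2: in state C at pos 1, read 0 -> (C,0)->write 1,move L,goto B. Now: state=B, head=0, tape[-1..2]=0110 (head:  ^)
Step 3: in state B at pos 0, read 1 -> (B,1)->write 0,move L,goto C. Now: state=C, head=-1, tape[-2..2]=00010 (head:  ^)
Step 4: in state C at pos -1, read 0 -> (C,0)->write 1,move L,goto B. Now: state=B, head=-2, tape[-3..2]=001010 (head:  ^)
Step 5: in state B at pos -2, read 0 -> (B,0)->write 1,move R,goto C. Now: state=C, head=-1, tape[-3..2]=011010 (head:   ^)
Step 6: in state C at pos -1, read 1 -> (C,1)->write 1,move R,goto H. Now: state=H, head=0, tape[-3..2]=011010 (head:    ^)
State H reached at step 6; 6 <= 10 -> yes

Answer: yes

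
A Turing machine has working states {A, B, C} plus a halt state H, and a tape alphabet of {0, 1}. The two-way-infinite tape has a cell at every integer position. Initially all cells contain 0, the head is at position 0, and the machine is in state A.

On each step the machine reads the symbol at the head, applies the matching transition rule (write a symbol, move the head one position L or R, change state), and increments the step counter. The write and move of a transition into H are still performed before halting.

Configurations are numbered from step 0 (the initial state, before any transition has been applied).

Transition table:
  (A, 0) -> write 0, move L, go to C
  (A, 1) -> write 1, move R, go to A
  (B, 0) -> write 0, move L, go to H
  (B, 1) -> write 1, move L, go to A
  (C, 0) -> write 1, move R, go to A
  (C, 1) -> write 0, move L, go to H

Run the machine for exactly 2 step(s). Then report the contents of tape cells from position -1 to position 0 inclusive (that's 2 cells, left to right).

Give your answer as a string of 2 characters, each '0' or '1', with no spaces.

Answer: 10

Derivation:
Step 1: in state A at pos 0, read 0 -> (A,0)->write 0,move L,goto C. Now: state=C, head=-1, tape[-2..1]=0000 (head:  ^)
Step 2: in state C at pos -1, read 0 -> (C,0)->write 1,move R,goto A. Now: state=A, head=0, tape[-2..1]=0100 (head:   ^)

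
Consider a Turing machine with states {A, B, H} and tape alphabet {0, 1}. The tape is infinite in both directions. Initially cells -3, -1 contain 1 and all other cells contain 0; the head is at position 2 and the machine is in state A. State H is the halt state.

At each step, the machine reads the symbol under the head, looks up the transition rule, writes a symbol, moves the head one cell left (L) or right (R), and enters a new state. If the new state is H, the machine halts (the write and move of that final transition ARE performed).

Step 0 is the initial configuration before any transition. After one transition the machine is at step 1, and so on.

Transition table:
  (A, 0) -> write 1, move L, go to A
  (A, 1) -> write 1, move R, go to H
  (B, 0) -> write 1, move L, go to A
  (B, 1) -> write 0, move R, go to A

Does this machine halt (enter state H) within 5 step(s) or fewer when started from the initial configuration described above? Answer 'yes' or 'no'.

Step 1: in state A at pos 2, read 0 -> (A,0)->write 1,move L,goto A. Now: state=A, head=1, tape[-4..3]=01010010 (head:      ^)
Step 2: in state A at pos 1, read 0 -> (A,0)->write 1,move L,goto A. Now: state=A, head=0, tape[-4..3]=01010110 (head:     ^)
Step 3: in state A at pos 0, read 0 -> (A,0)->write 1,move L,goto A. Now: state=A, head=-1, tape[-4..3]=01011110 (head:    ^)
Step 4: in state A at pos -1, read 1 -> (A,1)->write 1,move R,goto H. Now: state=H, head=0, tape[-4..3]=01011110 (head:     ^)
State H reached at step 4; 4 <= 5 -> yes

Answer: yes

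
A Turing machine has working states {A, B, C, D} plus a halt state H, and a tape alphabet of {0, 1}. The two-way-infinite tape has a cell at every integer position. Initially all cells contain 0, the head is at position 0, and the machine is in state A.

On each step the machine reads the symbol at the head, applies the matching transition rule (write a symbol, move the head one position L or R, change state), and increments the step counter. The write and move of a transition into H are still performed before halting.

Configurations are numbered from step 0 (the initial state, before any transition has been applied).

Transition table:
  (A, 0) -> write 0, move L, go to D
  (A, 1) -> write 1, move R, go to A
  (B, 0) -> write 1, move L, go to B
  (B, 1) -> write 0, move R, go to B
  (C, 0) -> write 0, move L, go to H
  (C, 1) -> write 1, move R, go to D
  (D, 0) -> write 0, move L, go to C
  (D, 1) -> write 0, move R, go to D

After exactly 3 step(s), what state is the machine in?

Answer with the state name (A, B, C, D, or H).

Answer: H

Derivation:
Step 1: in state A at pos 0, read 0 -> (A,0)->write 0,move L,goto D. Now: state=D, head=-1, tape[-2..1]=0000 (head:  ^)
Step 2: in state D at pos -1, read 0 -> (D,0)->write 0,move L,goto C. Now: state=C, head=-2, tape[-3..1]=00000 (head:  ^)
Step 3: in state C at pos -2, read 0 -> (C,0)->write 0,move L,goto H. Now: state=H, head=-3, tape[-4..1]=000000 (head:  ^)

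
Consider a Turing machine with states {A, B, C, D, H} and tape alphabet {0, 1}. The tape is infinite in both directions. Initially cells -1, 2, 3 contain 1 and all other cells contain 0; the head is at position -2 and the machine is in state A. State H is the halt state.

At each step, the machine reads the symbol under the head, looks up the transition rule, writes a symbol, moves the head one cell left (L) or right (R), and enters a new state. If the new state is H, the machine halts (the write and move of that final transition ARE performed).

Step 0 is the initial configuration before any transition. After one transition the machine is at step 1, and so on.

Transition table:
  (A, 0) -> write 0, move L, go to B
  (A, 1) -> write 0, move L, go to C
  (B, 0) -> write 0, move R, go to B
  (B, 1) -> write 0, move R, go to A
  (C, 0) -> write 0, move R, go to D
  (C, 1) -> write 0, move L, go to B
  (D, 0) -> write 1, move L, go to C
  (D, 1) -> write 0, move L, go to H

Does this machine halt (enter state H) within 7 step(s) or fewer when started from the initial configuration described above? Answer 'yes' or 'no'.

Answer: no

Derivation:
Step 1: in state A at pos -2, read 0 -> (A,0)->write 0,move L,goto B. Now: state=B, head=-3, tape[-4..4]=000100110 (head:  ^)
Step 2: in state B at pos -3, read 0 -> (B,0)->write 0,move R,goto B. Now: state=B, head=-2, tape[-4..4]=000100110 (head:   ^)
Step 3: in state B at pos -2, read 0 -> (B,0)->write 0,move R,goto B. Now: state=B, head=-1, tape[-4..4]=000100110 (head:    ^)
Step 4: in state B at pos -1, read 1 -> (B,1)->write 0,move R,goto A. Now: state=A, head=0, tape[-4..4]=000000110 (head:     ^)
Step 5: in state A at pos 0, read 0 -> (A,0)->write 0,move L,goto B. Now: state=B, head=-1, tape[-4..4]=000000110 (head:    ^)
Step 6: in state B at pos -1, read 0 -> (B,0)->write 0,move R,goto B. Now: state=B, head=0, tape[-4..4]=000000110 (head:     ^)
Step 7: in state B at pos 0, read 0 -> (B,0)->write 0,move R,goto B. Now: state=B, head=1, tape[-4..4]=000000110 (head:      ^)
After 7 step(s): state = B (not H) -> not halted within 7 -> no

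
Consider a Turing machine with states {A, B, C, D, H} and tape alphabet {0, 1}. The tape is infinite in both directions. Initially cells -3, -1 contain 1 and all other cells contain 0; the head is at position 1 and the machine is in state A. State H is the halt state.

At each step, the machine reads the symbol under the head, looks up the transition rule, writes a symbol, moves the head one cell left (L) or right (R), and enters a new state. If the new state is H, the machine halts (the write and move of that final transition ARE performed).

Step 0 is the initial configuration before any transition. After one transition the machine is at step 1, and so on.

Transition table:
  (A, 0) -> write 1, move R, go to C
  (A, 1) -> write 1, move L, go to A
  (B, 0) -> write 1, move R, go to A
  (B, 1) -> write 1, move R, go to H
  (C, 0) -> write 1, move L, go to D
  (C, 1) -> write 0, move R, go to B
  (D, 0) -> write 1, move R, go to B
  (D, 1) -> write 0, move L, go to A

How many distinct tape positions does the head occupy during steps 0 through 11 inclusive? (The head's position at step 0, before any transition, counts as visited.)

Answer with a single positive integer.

Answer: 5

Derivation:
Step 1: in state A at pos 1, read 0 -> (A,0)->write 1,move R,goto C. Now: state=C, head=2, tape[-4..3]=01010100 (head:       ^)
Step 2: in state C at pos 2, read 0 -> (C,0)->write 1,move L,goto D. Now: state=D, head=1, tape[-4..3]=01010110 (head:      ^)
Step 3: in state D at pos 1, read 1 -> (D,1)->write 0,move L,goto A. Now: state=A, head=0, tape[-4..3]=01010010 (head:     ^)
Step 4: in state A at pos 0, read 0 -> (A,0)->write 1,move R,goto C. Now: state=C, head=1, tape[-4..3]=01011010 (head:      ^)
Step 5: in state C at pos 1, read 0 -> (C,0)->write 1,move L,goto D. Now: state=D, head=0, tape[-4..3]=01011110 (head:     ^)
Step 6: in state D at pos 0, read 1 -> (D,1)->write 0,move L,goto A. Now: state=A, head=-1, tape[-4..3]=01010110 (head:    ^)
Step 7: in state A at pos -1, read 1 -> (A,1)->write 1,move L,goto A. Now: state=A, head=-2, tape[-4..3]=01010110 (head:   ^)
Step 8: in state A at pos -2, read 0 -> (A,0)->write 1,move R,goto C. Now: state=C, head=-1, tape[-4..3]=01110110 (head:    ^)
Step 9: in state C at pos -1, read 1 -> (C,1)->write 0,move R,goto B. Now: state=B, head=0, tape[-4..3]=01100110 (head:     ^)
Step 10: in state B at pos 0, read 0 -> (B,0)->write 1,move R,goto A. Now: state=A, head=1, tape[-4..3]=01101110 (head:      ^)
Step 11: in state A at pos 1, read 1 -> (A,1)->write 1,move L,goto A. Now: state=A, head=0, tape[-4..3]=01101110 (head:     ^)
Head positions at steps 0..11: starting at 1, distinct positions visited = {-2, -1, 0, 1, 2} -> 5 position(s)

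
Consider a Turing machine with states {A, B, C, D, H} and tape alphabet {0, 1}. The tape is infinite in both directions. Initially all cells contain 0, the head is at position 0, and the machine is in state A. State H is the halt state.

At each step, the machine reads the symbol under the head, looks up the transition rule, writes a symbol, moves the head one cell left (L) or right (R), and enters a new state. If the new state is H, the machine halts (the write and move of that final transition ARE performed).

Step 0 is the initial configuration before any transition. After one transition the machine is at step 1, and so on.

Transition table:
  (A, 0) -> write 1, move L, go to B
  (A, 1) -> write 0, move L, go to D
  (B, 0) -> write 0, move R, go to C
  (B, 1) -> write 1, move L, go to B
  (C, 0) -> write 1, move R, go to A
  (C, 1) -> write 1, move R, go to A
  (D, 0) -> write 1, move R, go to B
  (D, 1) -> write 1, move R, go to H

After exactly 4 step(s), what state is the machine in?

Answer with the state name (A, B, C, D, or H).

Answer: B

Derivation:
Step 1: in state A at pos 0, read 0 -> (A,0)->write 1,move L,goto B. Now: state=B, head=-1, tape[-2..1]=0010 (head:  ^)
Step 2: in state B at pos -1, read 0 -> (B,0)->write 0,move R,goto C. Now: state=C, head=0, tape[-2..1]=0010 (head:   ^)
Step 3: in state C at pos 0, read 1 -> (C,1)->write 1,move R,goto A. Now: state=A, head=1, tape[-2..2]=00100 (head:    ^)
Step 4: in state A at pos 1, read 0 -> (A,0)->write 1,move L,goto B. Now: state=B, head=0, tape[-2..2]=00110 (head:   ^)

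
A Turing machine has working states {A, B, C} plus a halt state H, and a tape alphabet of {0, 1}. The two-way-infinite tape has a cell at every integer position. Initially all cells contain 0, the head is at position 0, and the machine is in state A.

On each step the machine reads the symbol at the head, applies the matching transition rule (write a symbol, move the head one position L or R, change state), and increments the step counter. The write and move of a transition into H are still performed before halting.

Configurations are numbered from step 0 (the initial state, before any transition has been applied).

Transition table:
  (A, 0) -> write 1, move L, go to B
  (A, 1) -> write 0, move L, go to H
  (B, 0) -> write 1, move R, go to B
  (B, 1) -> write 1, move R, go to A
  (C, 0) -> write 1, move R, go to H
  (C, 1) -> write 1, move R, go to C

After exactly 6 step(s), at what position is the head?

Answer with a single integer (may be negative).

Step 1: in state A at pos 0, read 0 -> (A,0)->write 1,move L,goto B. Now: state=B, head=-1, tape[-2..1]=0010 (head:  ^)
Step 2: in state B at pos -1, read 0 -> (B,0)->write 1,move R,goto B. Now: state=B, head=0, tape[-2..1]=0110 (head:   ^)
Step 3: in state B at pos 0, read 1 -> (B,1)->write 1,move R,goto A. Now: state=A, head=1, tape[-2..2]=01100 (head:    ^)
Step 4: in state A at pos 1, read 0 -> (A,0)->write 1,move L,goto B. Now: state=B, head=0, tape[-2..2]=01110 (head:   ^)
Step 5: in state B at pos 0, read 1 -> (B,1)->write 1,move R,goto A. Now: state=A, head=1, tape[-2..2]=01110 (head:    ^)
Step 6: in state A at pos 1, read 1 -> (A,1)->write 0,move L,goto H. Now: state=H, head=0, tape[-2..2]=01100 (head:   ^)

Answer: 0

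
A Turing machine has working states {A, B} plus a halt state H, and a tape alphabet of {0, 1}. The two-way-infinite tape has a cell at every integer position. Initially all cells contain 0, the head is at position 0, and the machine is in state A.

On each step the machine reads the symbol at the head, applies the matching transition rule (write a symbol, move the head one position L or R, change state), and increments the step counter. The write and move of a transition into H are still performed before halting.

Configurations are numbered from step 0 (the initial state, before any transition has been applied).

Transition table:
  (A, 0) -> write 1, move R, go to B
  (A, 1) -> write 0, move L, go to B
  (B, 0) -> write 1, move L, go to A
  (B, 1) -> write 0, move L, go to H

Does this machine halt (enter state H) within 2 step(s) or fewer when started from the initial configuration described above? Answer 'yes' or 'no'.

Answer: no

Derivation:
Step 1: in state A at pos 0, read 0 -> (A,0)->write 1,move R,goto B. Now: state=B, head=1, tape[-1..2]=0100 (head:   ^)
Step 2: in state B at pos 1, read 0 -> (B,0)->write 1,move L,goto A. Now: state=A, head=0, tape[-1..2]=0110 (head:  ^)
After 2 step(s): state = A (not H) -> not halted within 2 -> no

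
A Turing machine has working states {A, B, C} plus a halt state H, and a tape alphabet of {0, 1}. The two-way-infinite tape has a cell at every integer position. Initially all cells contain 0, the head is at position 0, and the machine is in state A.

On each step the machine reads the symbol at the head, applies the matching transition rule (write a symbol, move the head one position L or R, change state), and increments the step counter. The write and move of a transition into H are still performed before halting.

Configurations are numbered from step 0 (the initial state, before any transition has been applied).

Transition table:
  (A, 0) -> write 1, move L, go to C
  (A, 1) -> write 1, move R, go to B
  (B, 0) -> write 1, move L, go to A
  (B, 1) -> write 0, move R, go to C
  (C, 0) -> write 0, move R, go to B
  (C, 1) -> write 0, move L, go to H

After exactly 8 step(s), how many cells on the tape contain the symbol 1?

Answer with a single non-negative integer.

Answer: 1

Derivation:
Step 1: in state A at pos 0, read 0 -> (A,0)->write 1,move L,goto C. Now: state=C, head=-1, tape[-2..1]=0010 (head:  ^)
Step 2: in state C at pos -1, read 0 -> (C,0)->write 0,move R,goto B. Now: state=B, head=0, tape[-2..1]=0010 (head:   ^)
Step 3: in state B at pos 0, read 1 -> (B,1)->write 0,move R,goto C. Now: state=C, head=1, tape[-2..2]=00000 (head:    ^)
Step 4: in state C at pos 1, read 0 -> (C,0)->write 0,move R,goto B. Now: state=B, head=2, tape[-2..3]=000000 (head:     ^)
Step 5: in state B at pos 2, read 0 -> (B,0)->write 1,move L,goto A. Now: state=A, head=1, tape[-2..3]=000010 (head:    ^)
Step 6: in state A at pos 1, read 0 -> (A,0)->write 1,move L,goto C. Now: state=C, head=0, tape[-2..3]=000110 (head:   ^)
Step 7: in state C at pos 0, read 0 -> (C,0)->write 0,move R,goto B. Now: state=B, head=1, tape[-2..3]=000110 (head:    ^)
Step 8: in state B at pos 1, read 1 -> (B,1)->write 0,move R,goto C. Now: state=C, head=2, tape[-2..3]=000010 (head:     ^)
Cells containing 1 after step 8: {2} -> 1 cell(s)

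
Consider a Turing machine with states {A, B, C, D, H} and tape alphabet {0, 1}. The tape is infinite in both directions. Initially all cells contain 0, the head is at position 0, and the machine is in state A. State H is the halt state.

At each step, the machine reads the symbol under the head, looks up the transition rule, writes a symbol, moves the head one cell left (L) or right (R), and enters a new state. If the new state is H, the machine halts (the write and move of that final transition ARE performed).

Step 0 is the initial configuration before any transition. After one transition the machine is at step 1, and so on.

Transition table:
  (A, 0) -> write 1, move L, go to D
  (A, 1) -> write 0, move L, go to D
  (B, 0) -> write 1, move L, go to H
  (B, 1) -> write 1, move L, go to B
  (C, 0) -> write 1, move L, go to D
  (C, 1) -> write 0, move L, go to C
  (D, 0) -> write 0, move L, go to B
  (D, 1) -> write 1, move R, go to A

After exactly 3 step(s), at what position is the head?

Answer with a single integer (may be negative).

Step 1: in state A at pos 0, read 0 -> (A,0)->write 1,move L,goto D. Now: state=D, head=-1, tape[-2..1]=0010 (head:  ^)
Step 2: in state D at pos -1, read 0 -> (D,0)->write 0,move L,goto B. Now: state=B, head=-2, tape[-3..1]=00010 (head:  ^)
Step 3: in state B at pos -2, read 0 -> (B,0)->write 1,move L,goto H. Now: state=H, head=-3, tape[-4..1]=001010 (head:  ^)

Answer: -3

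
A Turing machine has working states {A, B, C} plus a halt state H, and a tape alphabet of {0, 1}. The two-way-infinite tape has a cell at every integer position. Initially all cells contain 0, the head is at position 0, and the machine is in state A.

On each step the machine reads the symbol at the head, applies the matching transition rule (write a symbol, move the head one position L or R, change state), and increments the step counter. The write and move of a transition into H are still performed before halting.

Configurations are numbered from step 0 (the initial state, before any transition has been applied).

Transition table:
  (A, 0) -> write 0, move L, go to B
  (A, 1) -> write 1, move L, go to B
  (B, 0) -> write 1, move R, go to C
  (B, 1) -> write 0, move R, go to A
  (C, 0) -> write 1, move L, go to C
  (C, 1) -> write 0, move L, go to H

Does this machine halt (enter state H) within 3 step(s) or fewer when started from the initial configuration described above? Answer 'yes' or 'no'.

Answer: no

Derivation:
Step 1: in state A at pos 0, read 0 -> (A,0)->write 0,move L,goto B. Now: state=B, head=-1, tape[-2..1]=0000 (head:  ^)
Step 2: in state B at pos -1, read 0 -> (B,0)->write 1,move R,goto C. Now: state=C, head=0, tape[-2..1]=0100 (head:   ^)
Step 3: in state C at pos 0, read 0 -> (C,0)->write 1,move L,goto C. Now: state=C, head=-1, tape[-2..1]=0110 (head:  ^)
After 3 step(s): state = C (not H) -> not halted within 3 -> no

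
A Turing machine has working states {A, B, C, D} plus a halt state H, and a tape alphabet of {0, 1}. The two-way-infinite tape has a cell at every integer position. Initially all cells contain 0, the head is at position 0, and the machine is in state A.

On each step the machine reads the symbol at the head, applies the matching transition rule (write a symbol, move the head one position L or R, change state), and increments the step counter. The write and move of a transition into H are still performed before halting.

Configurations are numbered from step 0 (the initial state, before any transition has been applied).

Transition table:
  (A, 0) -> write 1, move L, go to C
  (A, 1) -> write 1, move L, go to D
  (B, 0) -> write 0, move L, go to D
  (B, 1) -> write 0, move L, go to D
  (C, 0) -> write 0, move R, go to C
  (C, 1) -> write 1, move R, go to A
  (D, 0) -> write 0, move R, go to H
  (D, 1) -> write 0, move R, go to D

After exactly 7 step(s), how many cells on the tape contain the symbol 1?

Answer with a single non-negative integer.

Step 1: in state A at pos 0, read 0 -> (A,0)->write 1,move L,goto C. Now: state=C, head=-1, tape[-2..1]=0010 (head:  ^)
Step 2: in state C at pos -1, read 0 -> (C,0)->write 0,move R,goto C. Now: state=C, head=0, tape[-2..1]=0010 (head:   ^)
Step 3: in state C at pos 0, read 1 -> (C,1)->write 1,move R,goto A. Now: state=A, head=1, tape[-2..2]=00100 (head:    ^)
Step 4: in state A at pos 1, read 0 -> (A,0)->write 1,move L,goto C. Now: state=C, head=0, tape[-2..2]=00110 (head:   ^)
Step 5: in state C at pos 0, read 1 -> (C,1)->write 1,move R,goto A. Now: state=A, head=1, tape[-2..2]=00110 (head:    ^)
Step 6: in state A at pos 1, read 1 -> (A,1)->write 1,move L,goto D. Now: state=D, head=0, tape[-2..2]=00110 (head:   ^)
Step 7: in state D at pos 0, read 1 -> (D,1)->write 0,move R,goto D. Now: state=D, head=1, tape[-2..2]=00010 (head:    ^)
Cells containing 1 after step 7: {1} -> 1 cell(s)

Answer: 1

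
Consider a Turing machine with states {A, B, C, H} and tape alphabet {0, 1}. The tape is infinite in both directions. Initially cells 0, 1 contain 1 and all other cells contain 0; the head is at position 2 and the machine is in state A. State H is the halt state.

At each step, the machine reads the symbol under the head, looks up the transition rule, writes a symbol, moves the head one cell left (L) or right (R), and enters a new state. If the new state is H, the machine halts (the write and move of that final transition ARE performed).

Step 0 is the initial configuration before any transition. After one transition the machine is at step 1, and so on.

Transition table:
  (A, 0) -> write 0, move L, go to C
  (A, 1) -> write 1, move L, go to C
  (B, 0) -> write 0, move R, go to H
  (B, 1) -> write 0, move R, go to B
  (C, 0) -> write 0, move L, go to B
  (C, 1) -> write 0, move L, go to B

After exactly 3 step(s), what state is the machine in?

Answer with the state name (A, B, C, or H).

Step 1: in state A at pos 2, read 0 -> (A,0)->write 0,move L,goto C. Now: state=C, head=1, tape[-1..3]=01100 (head:   ^)
Step 2: in state C at pos 1, read 1 -> (C,1)->write 0,move L,goto B. Now: state=B, head=0, tape[-1..3]=01000 (head:  ^)
Step 3: in state B at pos 0, read 1 -> (B,1)->write 0,move R,goto B. Now: state=B, head=1, tape[-1..3]=00000 (head:   ^)

Answer: B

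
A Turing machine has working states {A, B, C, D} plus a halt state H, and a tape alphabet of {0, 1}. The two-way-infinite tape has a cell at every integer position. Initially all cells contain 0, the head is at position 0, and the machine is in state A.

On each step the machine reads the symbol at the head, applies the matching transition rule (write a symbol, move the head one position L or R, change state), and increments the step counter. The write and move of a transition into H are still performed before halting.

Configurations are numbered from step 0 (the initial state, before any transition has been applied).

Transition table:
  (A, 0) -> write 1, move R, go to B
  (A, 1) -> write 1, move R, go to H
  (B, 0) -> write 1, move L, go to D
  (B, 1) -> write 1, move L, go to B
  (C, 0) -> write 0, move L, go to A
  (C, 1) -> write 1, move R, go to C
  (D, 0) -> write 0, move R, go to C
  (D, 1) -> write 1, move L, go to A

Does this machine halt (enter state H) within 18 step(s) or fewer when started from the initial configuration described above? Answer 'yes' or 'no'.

Answer: yes

Derivation:
Step 1: in state A at pos 0, read 0 -> (A,0)->write 1,move R,goto B. Now: state=B, head=1, tape[-1..2]=0100 (head:   ^)
Step 2: in state B at pos 1, read 0 -> (B,0)->write 1,move L,goto D. Now: state=D, head=0, tape[-1..2]=0110 (head:  ^)
Step 3: in state D at pos 0, read 1 -> (D,1)->write 1,move L,goto A. Now: state=A, head=-1, tape[-2..2]=00110 (head:  ^)
Step 4: in state A at pos -1, read 0 -> (A,0)->write 1,move R,goto B. Now: state=B, head=0, tape[-2..2]=01110 (head:   ^)
Step 5: in state B at pos 0, read 1 -> (B,1)->write 1,move L,goto B. Now: state=B, head=-1, tape[-2..2]=01110 (head:  ^)
Step 6: in state B at pos -1, read 1 -> (B,1)->write 1,move L,goto B. Now: state=B, head=-2, tape[-3..2]=001110 (head:  ^)
Step 7: in state B at pos -2, read 0 -> (B,0)->write 1,move L,goto D. Now: state=D, head=-3, tape[-4..2]=0011110 (head:  ^)
Step 8: in state D at pos -3, read 0 -> (D,0)->write 0,move R,goto C. Now: state=C, head=-2, tape[-4..2]=0011110 (head:   ^)
Step 9: in state C at pos -2, read 1 -> (C,1)->write 1,move R,goto C. Now: state=C, head=-1, tape[-4..2]=0011110 (head:    ^)
Step 10: in state C at pos -1, read 1 -> (C,1)->write 1,move R,goto C. Now: state=C, head=0, tape[-4..2]=0011110 (head:     ^)
Step 11: in state C at pos 0, read 1 -> (C,1)->write 1,move R,goto C. Now: state=C, head=1, tape[-4..2]=0011110 (head:      ^)
Step 12: in state C at pos 1, read 1 -> (C,1)->write 1,move R,goto C. Now: state=C, head=2, tape[-4..3]=00111100 (head:       ^)
Step 13: in state C at pos 2, read 0 -> (C,0)->write 0,move L,goto A. Now: state=A, head=1, tape[-4..3]=00111100 (head:      ^)
Step 14: in state A at pos 1, read 1 -> (A,1)->write 1,move R,goto H. Now: state=H, head=2, tape[-4..3]=00111100 (head:       ^)
State H reached at step 14; 14 <= 18 -> yes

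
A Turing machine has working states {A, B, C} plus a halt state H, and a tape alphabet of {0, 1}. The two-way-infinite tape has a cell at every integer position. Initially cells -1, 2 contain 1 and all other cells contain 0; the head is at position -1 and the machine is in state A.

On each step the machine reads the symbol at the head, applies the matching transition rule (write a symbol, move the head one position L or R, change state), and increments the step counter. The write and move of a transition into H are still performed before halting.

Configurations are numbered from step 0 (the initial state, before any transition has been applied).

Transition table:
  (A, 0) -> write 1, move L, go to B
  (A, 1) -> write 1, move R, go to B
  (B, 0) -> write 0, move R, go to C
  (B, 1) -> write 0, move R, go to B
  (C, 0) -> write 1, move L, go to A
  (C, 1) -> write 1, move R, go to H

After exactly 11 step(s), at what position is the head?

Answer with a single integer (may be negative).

Answer: 2

Derivation:
Step 1: in state A at pos -1, read 1 -> (A,1)->write 1,move R,goto B. Now: state=B, head=0, tape[-2..3]=010010 (head:   ^)
Step 2: in state B at pos 0, read 0 -> (B,0)->write 0,move R,goto C. Now: state=C, head=1, tape[-2..3]=010010 (head:    ^)
Step 3: in state C at pos 1, read 0 -> (C,0)->write 1,move L,goto A. Now: state=A, head=0, tape[-2..3]=010110 (head:   ^)
Step 4: in state A at pos 0, read 0 -> (A,0)->write 1,move L,goto B. Now: state=B, head=-1, tape[-2..3]=011110 (head:  ^)
Step 5: in state B at pos -1, read 1 -> (B,1)->write 0,move R,goto B. Now: state=B, head=0, tape[-2..3]=001110 (head:   ^)
Step 6: in state B at pos 0, read 1 -> (B,1)->write 0,move R,goto B. Now: state=B, head=1, tape[-2..3]=000110 (head:    ^)
Step 7: in state B at pos 1, read 1 -> (B,1)->write 0,move R,goto B. Now: state=B, head=2, tape[-2..3]=000010 (head:     ^)
Step 8: in state B at pos 2, read 1 -> (B,1)->write 0,move R,goto B. Now: state=B, head=3, tape[-2..4]=0000000 (head:      ^)
Step 9: in state B at pos 3, read 0 -> (B,0)->write 0,move R,goto C. Now: state=C, head=4, tape[-2..5]=00000000 (head:       ^)
Step 10: in state C at pos 4, read 0 -> (C,0)->write 1,move L,goto A. Now: state=A, head=3, tape[-2..5]=00000010 (head:      ^)
Step 11: in state A at pos 3, read 0 -> (A,0)->write 1,move L,goto B. Now: state=B, head=2, tape[-2..5]=00000110 (head:     ^)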